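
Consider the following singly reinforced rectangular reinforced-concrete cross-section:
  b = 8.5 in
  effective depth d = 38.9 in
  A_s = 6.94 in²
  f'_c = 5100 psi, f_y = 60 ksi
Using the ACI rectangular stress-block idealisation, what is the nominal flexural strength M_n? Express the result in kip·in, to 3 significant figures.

M_n ≈ 13800 kip·in

T = A_s f_y = 6.94 × 60 = 416.4 kips.
a = T/(0.85 f'_c b) = 416.4/(0.85 × 5.1 × 8.5) = 11.301 in.
M_n = T(d − a/2) = 416.4 × (38.9 − 5.6505) = 13845.1 kip·in.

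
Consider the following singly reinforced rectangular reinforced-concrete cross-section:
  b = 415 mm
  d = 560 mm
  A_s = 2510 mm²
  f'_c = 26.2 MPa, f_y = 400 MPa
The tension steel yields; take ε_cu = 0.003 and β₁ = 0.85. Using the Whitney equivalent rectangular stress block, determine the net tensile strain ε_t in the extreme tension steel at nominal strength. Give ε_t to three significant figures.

a = A_s f_y/(0.85 f'_c b) = 108.63 mm.
β₁ = 0.85, so c = a/β₁ = 108.63/0.85 = 127.80 mm.
From the linear strain diagram with ε_cu = 0.003: ε_t = 0.003 (d − c)/c = 0.003 × (560 − 127.80)/127.80 = 0.0101.
Since ε_t ≥ 0.005, the section is tension-controlled.

ε_t ≈ 0.0101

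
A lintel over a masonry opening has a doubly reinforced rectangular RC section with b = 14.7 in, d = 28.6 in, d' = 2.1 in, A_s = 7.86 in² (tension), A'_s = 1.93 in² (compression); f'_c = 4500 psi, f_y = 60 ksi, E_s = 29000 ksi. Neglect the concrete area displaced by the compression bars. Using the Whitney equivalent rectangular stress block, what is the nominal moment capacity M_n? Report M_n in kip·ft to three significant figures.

Assume both steels yield.
a = (A_s − A'_s) f_y/(0.85 f'_c b) = (7.86 − 1.93) × 60/(0.85 × 4.5 × 14.7) = 6.328 in.
c = a/β₁ = 6.328/0.825 = 7.670 in; ε'_s = 0.003(c − d')/c = 0.0022 ≥ ε_y = 0.0021, so the compression steel yields.
M_n = (A_s − A'_s) f_y (d − a/2) + A'_s f_y (d − d') = 355.8 × (28.6 − 3.164) + 115.8 × (28.6 − 2.1) = 9050.1 + 3068.7 = 12118.8 kip·in = 12118.8/12 = 1009.90 kip·ft.

M_n ≈ 1010 kip·ft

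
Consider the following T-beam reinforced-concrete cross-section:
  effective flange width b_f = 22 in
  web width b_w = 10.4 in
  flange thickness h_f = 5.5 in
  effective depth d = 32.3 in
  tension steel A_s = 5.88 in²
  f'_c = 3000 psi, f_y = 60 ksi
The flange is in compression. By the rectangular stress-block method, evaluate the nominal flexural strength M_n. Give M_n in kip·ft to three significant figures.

M_n ≈ 856 kip·ft

Tension: T = A_s f_y = 5.88 × 60 = 352.8 kips.
Try a within the flange: a = T/(0.85 f'_c b_f) = 352.8/(0.85 × 3 × 22) = 6.289 in.
a = 6.289 > h_f = 5.5 in: the block extends into the web. Split into flange-overhang and web parts.
C_f = 0.85 f'_c (b_f − b_w) h_f = 0.85 × 3 × (22 − 10.4) × 5.5 = 162.7 kips.
Remaining web compression depth: a_w = (T − C_f)/(0.85 f'_c b_w) = (352.8 − 162.7)/(0.85 × 3 × 10.4) = 7.168 in.
M_n = C_f(d − h_f/2) + (T − C_f)(d − a_w/2) = 162.7 × (32.3 − 2.75) + 190.1 × (32.3 − 3.584) = 4807.8 + 5458.9 = 10266.7 kip·in.
M_n = 10266.7/12 = 855.56 kip·ft.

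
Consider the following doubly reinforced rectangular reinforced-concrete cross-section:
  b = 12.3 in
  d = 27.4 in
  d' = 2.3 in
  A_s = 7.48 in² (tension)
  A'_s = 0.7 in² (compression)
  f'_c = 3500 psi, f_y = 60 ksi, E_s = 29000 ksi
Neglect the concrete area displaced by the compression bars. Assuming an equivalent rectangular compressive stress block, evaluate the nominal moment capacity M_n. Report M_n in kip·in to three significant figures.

M_n ≈ 9940 kip·in

Assume both steels yield.
a = (A_s − A'_s) f_y/(0.85 f'_c b) = (7.48 − 0.7) × 60/(0.85 × 3.5 × 12.3) = 11.117 in.
c = a/β₁ = 11.117/0.85 = 13.079 in; ε'_s = 0.003(c − d')/c = 0.0025 ≥ ε_y = 0.0021, so the compression steel yields.
M_n = (A_s − A'_s) f_y (d − a/2) + A'_s f_y (d − d') = 406.8 × (27.4 − 5.5585) + 42 × (27.4 − 2.3) = 8885.1 + 1054.2 = 9939.3 kip·in.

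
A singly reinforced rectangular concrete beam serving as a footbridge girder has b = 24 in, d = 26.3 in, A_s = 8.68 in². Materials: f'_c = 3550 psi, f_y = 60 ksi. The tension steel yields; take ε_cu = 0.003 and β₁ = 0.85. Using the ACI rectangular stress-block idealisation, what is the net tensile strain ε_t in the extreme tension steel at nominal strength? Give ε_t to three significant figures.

a = A_s f_y/(0.85 f'_c b) = 7.191 in.
β₁ = 0.85, so c = a/β₁ = 7.191/0.85 = 8.460 in.
From the linear strain diagram with ε_cu = 0.003: ε_t = 0.003 (d − c)/c = 0.003 × (26.3 − 8.460)/8.460 = 0.00633.
Since ε_t ≥ 0.005, the section is tension-controlled.

ε_t ≈ 0.00633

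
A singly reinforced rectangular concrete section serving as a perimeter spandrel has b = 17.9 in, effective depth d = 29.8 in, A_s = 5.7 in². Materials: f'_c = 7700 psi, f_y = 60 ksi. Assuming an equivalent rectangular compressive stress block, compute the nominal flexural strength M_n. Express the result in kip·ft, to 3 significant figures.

M_n ≈ 808 kip·ft

T = A_s f_y = 5.7 × 60 = 342 kips.
a = T/(0.85 f'_c b) = 342/(0.85 × 7.7 × 17.9) = 2.919 in.
M_n = T(d − a/2) = 342 × (29.8 − 1.4595) = 9692.5 kip·in = 9692.5/12 = 807.71 kip·ft.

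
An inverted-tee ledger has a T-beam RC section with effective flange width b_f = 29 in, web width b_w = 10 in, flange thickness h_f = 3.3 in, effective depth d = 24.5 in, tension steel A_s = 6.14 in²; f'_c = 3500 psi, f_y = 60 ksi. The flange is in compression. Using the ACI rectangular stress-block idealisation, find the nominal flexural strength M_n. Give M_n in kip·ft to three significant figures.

M_n ≈ 680 kip·ft

Tension: T = A_s f_y = 6.14 × 60 = 368.4 kips.
Try a within the flange: a = T/(0.85 f'_c b_f) = 368.4/(0.85 × 3.5 × 29) = 4.270 in.
a = 4.270 > h_f = 3.3 in: the block extends into the web. Split into flange-overhang and web parts.
C_f = 0.85 f'_c (b_f − b_w) h_f = 0.85 × 3.5 × (29 − 10) × 3.3 = 186.5 kips.
Remaining web compression depth: a_w = (T − C_f)/(0.85 f'_c b_w) = (368.4 − 186.5)/(0.85 × 3.5 × 10) = 6.114 in.
M_n = C_f(d − h_f/2) + (T − C_f)(d − a_w/2) = 186.5 × (24.5 − 1.65) + 181.9 × (24.5 − 3.057) = 4261.5 + 3900.5 = 8162.0 kip·in.
M_n = 8162.0/12 = 680.17 kip·ft.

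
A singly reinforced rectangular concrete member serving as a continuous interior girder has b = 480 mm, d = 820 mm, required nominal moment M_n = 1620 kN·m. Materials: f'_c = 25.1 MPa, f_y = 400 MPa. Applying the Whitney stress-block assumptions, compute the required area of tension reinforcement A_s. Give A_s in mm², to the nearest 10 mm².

With M_n = 0.85 f'_c a b (d − a/2), solve the quadratic for a:
a = d − √(d² − 2M_n/(0.85 f'_c b)) = 820 − √(820² − 2 × 1620×10⁶/(0.85 × 25.1 × 480)) = 223.33 mm.
A_s = 0.85 f'_c a b / f_y = 0.85 × 25.1 × 223.33 × 480 / 400 = 5717.7 mm².

A_s ≈ 5720 mm²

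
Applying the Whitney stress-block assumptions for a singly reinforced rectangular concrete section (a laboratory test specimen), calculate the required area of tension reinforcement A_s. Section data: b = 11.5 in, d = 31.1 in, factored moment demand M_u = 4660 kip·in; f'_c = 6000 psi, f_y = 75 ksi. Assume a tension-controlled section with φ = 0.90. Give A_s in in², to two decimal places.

M_n = M_u/φ = 4660/0.90 = 5177.78 kip·in.
From M_n = 0.85 f'_c a b (d − a/2):
a = d − √(d² − 2M_n/(0.85 f'_c b)) = 31.1 − √(31.1² − 2 × 5177.78/(0.85 × 6 × 11.5)) = 2.982 in.
A_s = 0.85 f'_c a b / f_y = 0.85 × 6 × 2.982 × 11.5 / 75 = 2.332 in².

A_s ≈ 2.33 in²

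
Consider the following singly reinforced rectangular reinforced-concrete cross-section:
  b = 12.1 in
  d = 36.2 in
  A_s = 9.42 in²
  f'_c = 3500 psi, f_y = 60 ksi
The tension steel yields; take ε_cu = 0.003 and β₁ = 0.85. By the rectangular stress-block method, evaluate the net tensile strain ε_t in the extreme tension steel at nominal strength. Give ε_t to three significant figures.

ε_t ≈ 0.00288

a = A_s f_y/(0.85 f'_c b) = 15.701 in.
β₁ = 0.85, so c = a/β₁ = 15.701/0.85 = 18.472 in.
From the linear strain diagram with ε_cu = 0.003: ε_t = 0.003 (d − c)/c = 0.003 × (36.2 − 18.472)/18.472 = 0.00288.
ε_t < 0.004 — the section is over-reinforced for flexure under ACI limits.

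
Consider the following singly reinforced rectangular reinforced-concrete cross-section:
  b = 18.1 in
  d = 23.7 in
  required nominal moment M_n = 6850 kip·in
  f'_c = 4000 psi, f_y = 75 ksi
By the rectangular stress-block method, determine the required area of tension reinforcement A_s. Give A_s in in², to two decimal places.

From M_n = 0.85 f'_c a b (d − a/2):
a = d − √(d² − 2M_n/(0.85 f'_c b)) = 23.7 − √(23.7² − 2 × 6850/(0.85 × 4 × 18.1)) = 5.286 in.
A_s = 0.85 f'_c a b / f_y = 0.85 × 4 × 5.286 × 18.1 / 75 = 4.337 in².

A_s ≈ 4.34 in²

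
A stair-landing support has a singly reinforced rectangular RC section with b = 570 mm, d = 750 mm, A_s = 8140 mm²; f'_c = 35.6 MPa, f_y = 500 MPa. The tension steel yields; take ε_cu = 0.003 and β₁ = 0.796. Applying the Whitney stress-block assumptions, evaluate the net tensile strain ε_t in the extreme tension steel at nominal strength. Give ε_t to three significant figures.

a = A_s f_y/(0.85 f'_c b) = 235.97 mm.
β₁ = 0.796, so c = a/β₁ = 235.97/0.796 = 296.44 mm.
From the linear strain diagram with ε_cu = 0.003: ε_t = 0.003 (d − c)/c = 0.003 × (750 − 296.44)/296.44 = 0.00459.
ε_t is between 0.004 and 0.005 — transition zone.

ε_t ≈ 0.00459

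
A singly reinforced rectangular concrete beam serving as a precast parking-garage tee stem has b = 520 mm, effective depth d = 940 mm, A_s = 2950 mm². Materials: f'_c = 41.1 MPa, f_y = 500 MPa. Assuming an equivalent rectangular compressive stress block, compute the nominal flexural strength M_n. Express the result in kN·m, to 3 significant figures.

T = A_s f_y = 2950 × 500 = 1475000 N = 1475 kN.
From C = T: a = T/(0.85 f'_c b) = 1475000/(0.85 × 41.1 × 520) = 81.19 mm.
M_n = T(d − a/2) = 1475 kN × (940 − 40.595) mm = 1326.62 kN·m.

M_n ≈ 1330 kN·m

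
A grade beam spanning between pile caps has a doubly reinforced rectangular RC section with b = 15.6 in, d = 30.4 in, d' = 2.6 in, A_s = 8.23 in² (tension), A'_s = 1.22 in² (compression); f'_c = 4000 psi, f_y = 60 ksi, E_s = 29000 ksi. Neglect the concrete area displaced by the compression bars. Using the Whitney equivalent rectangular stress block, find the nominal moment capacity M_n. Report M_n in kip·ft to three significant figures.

Assume both steels yield.
a = (A_s − A'_s) f_y/(0.85 f'_c b) = (8.23 − 1.22) × 60/(0.85 × 4 × 15.6) = 7.930 in.
c = a/β₁ = 7.930/0.85 = 9.329 in; ε'_s = 0.003(c − d')/c = 0.0022 ≥ ε_y = 0.0021, so the compression steel yields.
M_n = (A_s − A'_s) f_y (d − a/2) + A'_s f_y (d − d') = 420.6 × (30.4 − 3.965) + 73.2 × (30.4 − 2.6) = 11118.6 + 2035.0 = 13153.6 kip·in = 13153.6/12 = 1096.13 kip·ft.

M_n ≈ 1100 kip·ft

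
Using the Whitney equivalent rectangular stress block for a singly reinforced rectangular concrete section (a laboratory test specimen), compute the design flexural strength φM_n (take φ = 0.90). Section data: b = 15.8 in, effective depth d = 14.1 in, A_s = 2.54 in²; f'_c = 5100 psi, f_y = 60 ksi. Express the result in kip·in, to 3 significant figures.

T = A_s f_y = 2.54 × 60 = 152.4 kips.
a = T/(0.85 f'_c b) = 152.4/(0.85 × 5.1 × 15.8) = 2.225 in.
M_n = T(d − a/2) = 152.4 × (14.1 − 1.1125) = 1979.3 kip·in.
φM_n = 0.90 × 1979.3 = 1781.4 kip·in.

φM_n ≈ 1780 kip·in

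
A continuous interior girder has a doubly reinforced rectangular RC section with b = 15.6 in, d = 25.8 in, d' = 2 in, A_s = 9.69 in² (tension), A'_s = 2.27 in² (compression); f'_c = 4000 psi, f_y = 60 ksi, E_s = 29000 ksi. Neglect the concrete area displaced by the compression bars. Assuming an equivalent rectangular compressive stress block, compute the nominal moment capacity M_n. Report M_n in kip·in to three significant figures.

Assume both steels yield.
a = (A_s − A'_s) f_y/(0.85 f'_c b) = (9.69 − 2.27) × 60/(0.85 × 4 × 15.6) = 8.394 in.
c = a/β₁ = 8.394/0.85 = 9.875 in; ε'_s = 0.003(c − d')/c = 0.0024 ≥ ε_y = 0.0021, so the compression steel yields.
M_n = (A_s − A'_s) f_y (d − a/2) + A'_s f_y (d − d') = 445.2 × (25.8 − 4.197) + 136.2 × (25.8 − 2) = 9617.7 + 3241.6 = 12859.3 kip·in.

M_n ≈ 12900 kip·in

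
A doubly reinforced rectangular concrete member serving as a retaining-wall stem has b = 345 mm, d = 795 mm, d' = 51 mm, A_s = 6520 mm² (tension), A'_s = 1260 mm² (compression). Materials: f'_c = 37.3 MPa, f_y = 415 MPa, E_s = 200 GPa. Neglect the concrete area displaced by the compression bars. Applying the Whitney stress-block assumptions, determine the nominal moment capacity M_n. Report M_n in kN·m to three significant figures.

Assume both tension and compression steel yield.
Net tension couple steel: A_s − A'_s = 5260 mm².
a = (A_s − A'_s) f_y / (0.85 f'_c b) = 2182900/(0.85 × 37.3 × 345) = 199.57 mm.
c = a/β₁ = 199.57/0.784 = 254.55 mm; ε'_s = 0.003(c − d')/c = 0.0024 ≥ f_y/E_s = 0.0021, so compression steel does yield.
M_n = (A_s − A'_s) f_y (d − a/2) + A'_s f_y (d − d') = [2182900 × (795 − 99.785) + 522900 × (795 − 51)] × 10⁻⁶ = 1517.58 + 389.04 = 1906.62 kN·m.

M_n ≈ 1910 kN·m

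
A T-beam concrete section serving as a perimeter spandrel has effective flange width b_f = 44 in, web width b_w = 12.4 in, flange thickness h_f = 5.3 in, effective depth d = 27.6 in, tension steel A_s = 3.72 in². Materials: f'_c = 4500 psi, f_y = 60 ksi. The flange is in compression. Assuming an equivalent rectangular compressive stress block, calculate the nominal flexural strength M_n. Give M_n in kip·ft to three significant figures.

M_n ≈ 501 kip·ft

Tension: T = A_s f_y = 3.72 × 60 = 223.2 kips.
Try a within the flange: a = T/(0.85 f'_c b_f) = 223.2/(0.85 × 4.5 × 44) = 1.326 in.
Since a = 1.326 ≤ h_f = 5.3 in, the stress block lies entirely in the flange; analyse as a rectangular beam of width b_f.
M_n = T(d − a/2) = 223.2 × (27.6 − 0.663) = 6012.3 kip·in.
M_n = 6012.3/12 = 501.03 kip·ft.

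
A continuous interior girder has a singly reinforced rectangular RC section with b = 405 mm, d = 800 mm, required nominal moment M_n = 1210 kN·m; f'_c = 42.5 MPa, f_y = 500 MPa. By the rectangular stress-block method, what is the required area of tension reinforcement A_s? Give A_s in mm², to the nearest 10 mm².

A_s ≈ 3250 mm²

With M_n = 0.85 f'_c a b (d − a/2), solve the quadratic for a:
a = d − √(d² − 2M_n/(0.85 f'_c b)) = 800 − √(800² − 2 × 1210×10⁶/(0.85 × 42.5 × 405)) = 111.09 mm.
A_s = 0.85 f'_c a b / f_y = 0.85 × 42.5 × 111.09 × 405 / 500 = 3250.6 mm².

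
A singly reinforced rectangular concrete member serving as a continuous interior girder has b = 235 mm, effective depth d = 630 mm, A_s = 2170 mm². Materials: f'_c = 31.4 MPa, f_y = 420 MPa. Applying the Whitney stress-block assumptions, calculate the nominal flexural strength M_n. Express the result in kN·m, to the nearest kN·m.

T = A_s f_y = 2170 × 420 = 911400 N = 911.4 kN.
From C = T: a = T/(0.85 f'_c b) = 911400/(0.85 × 31.4 × 235) = 145.31 mm.
M_n = T(d − a/2) = 911.4 kN × (630 − 72.655) mm = 507.96 kN·m.

M_n ≈ 508 kN·m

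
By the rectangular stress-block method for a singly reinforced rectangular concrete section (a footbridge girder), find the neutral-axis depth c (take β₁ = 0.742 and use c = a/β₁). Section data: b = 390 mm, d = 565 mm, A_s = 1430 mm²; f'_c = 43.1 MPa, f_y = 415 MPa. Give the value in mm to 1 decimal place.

c ≈ 56.0 mm

T = A_s f_y = 1430 × 415 = 593450 N = 593.45 kN.
Setting C = 0.85 f'_c a b equal to T: a = 593450/(0.85 × 43.1 × 390) = 41.536 mm.
With β₁ = 0.742, c = a/β₁ = 41.536/0.742 = 56.0 mm.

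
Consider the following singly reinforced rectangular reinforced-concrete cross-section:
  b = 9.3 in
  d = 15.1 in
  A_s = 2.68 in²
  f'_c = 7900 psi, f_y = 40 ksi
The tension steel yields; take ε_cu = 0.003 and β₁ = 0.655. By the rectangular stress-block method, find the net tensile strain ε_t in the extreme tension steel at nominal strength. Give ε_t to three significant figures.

a = A_s f_y/(0.85 f'_c b) = 1.717 in.
β₁ = 0.655, so c = a/β₁ = 1.717/0.655 = 2.621 in.
From the linear strain diagram with ε_cu = 0.003: ε_t = 0.003 (d − c)/c = 0.003 × (15.1 − 2.621)/2.621 = 0.0143.
Since ε_t ≥ 0.005, the section is tension-controlled.

ε_t ≈ 0.0143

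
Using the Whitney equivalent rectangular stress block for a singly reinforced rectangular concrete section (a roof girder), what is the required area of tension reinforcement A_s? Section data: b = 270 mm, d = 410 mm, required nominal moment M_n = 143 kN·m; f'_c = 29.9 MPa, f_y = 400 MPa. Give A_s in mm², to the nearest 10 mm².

With M_n = 0.85 f'_c a b (d − a/2), solve the quadratic for a:
a = d − √(d² − 2M_n/(0.85 f'_c b)) = 410 − √(410² − 2 × 143×10⁶/(0.85 × 29.9 × 270)) = 54.44 mm.
A_s = 0.85 f'_c a b / f_y = 0.85 × 29.9 × 54.44 × 270 / 400 = 933.9 mm².

A_s ≈ 930 mm²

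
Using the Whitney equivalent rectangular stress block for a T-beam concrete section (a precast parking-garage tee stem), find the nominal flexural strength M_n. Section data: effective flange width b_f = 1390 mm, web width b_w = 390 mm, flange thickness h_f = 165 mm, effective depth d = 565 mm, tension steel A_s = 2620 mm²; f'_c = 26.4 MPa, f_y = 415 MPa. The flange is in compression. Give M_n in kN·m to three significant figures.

M_n ≈ 595 kN·m

Tension: T = A_s f_y = 2620 × 415 = 1087300 N.
Try a within the flange: a = T/(0.85 f'_c b_f) = 1087300/(0.85 × 26.4 × 1390) = 34.86 mm.
Since a = 34.86 ≤ h_f = 165 mm, the stress block lies entirely in the flange; analyse as a rectangular beam of width b_f.
M_n = T(d − a/2) = 1087300 × (565 − 17.43) = 595.37 × 10⁶ N·mm.
M_n = 595.37 kN·m.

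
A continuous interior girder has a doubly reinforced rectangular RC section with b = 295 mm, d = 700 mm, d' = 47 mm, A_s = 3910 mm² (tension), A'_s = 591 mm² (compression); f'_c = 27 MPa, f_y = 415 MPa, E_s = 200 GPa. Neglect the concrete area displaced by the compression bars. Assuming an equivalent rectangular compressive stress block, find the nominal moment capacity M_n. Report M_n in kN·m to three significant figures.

M_n ≈ 984 kN·m

Assume both tension and compression steel yield.
Net tension couple steel: A_s − A'_s = 3319 mm².
a = (A_s − A'_s) f_y / (0.85 f'_c b) = 1377385/(0.85 × 27 × 295) = 203.45 mm.
c = a/β₁ = 203.45/0.85 = 239.35 mm; ε'_s = 0.003(c − d')/c = 0.0024 ≥ f_y/E_s = 0.0021, so compression steel does yield.
M_n = (A_s − A'_s) f_y (d − a/2) + A'_s f_y (d − d') = [1377385 × (700 − 101.725) + 245265 × (700 − 47)] × 10⁻⁶ = 824.06 + 160.16 = 984.22 kN·m.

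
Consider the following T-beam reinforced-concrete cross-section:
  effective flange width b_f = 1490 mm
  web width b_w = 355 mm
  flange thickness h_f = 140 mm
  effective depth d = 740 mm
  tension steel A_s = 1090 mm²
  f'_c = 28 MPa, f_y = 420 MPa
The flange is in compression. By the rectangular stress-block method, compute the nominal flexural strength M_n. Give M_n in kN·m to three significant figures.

Tension: T = A_s f_y = 1090 × 420 = 457800 N.
Try a within the flange: a = T/(0.85 f'_c b_f) = 457800/(0.85 × 28 × 1490) = 12.91 mm.
Since a = 12.91 ≤ h_f = 140 mm, the stress block lies entirely in the flange; analyse as a rectangular beam of width b_f.
M_n = T(d − a/2) = 457800 × (740 − 6.455) = 335.82 × 10⁶ N·mm.
M_n = 335.82 kN·m.

M_n ≈ 336 kN·m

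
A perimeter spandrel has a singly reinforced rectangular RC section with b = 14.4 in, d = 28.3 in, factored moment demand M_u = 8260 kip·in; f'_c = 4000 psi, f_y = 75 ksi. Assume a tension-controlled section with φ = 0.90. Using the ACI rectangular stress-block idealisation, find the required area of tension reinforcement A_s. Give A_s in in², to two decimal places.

M_n = M_u/φ = 8260/0.90 = 9177.78 kip·in.
From M_n = 0.85 f'_c a b (d − a/2):
a = d − √(d² − 2M_n/(0.85 f'_c b)) = 28.3 − √(28.3² − 2 × 9177.78/(0.85 × 4 × 14.4)) = 7.661 in.
A_s = 0.85 f'_c a b / f_y = 0.85 × 4 × 7.661 × 14.4 / 75 = 5.001 in².

A_s ≈ 5.00 in²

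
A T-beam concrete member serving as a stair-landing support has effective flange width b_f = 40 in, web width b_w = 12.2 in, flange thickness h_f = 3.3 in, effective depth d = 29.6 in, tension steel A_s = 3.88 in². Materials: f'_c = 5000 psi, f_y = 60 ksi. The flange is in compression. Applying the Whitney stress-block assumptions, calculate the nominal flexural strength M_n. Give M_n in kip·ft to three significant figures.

M_n ≈ 561 kip·ft

Tension: T = A_s f_y = 3.88 × 60 = 232.8 kips.
Try a within the flange: a = T/(0.85 f'_c b_f) = 232.8/(0.85 × 5 × 40) = 1.369 in.
Since a = 1.369 ≤ h_f = 3.3 in, the stress block lies entirely in the flange; analyse as a rectangular beam of width b_f.
M_n = T(d − a/2) = 232.8 × (29.6 − 0.6845) = 6731.5 kip·in.
M_n = 6731.5/12 = 560.96 kip·ft.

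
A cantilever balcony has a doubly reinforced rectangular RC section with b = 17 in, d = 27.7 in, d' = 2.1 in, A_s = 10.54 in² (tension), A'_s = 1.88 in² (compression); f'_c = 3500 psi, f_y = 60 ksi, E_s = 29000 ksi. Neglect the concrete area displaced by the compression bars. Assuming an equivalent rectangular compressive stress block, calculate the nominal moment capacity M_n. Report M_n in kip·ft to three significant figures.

Assume both steels yield.
a = (A_s − A'_s) f_y/(0.85 f'_c b) = (10.54 − 1.88) × 60/(0.85 × 3.5 × 17) = 10.274 in.
c = a/β₁ = 10.274/0.85 = 12.087 in; ε'_s = 0.003(c − d')/c = 0.0025 ≥ ε_y = 0.0021, so the compression steel yields.
M_n = (A_s − A'_s) f_y (d − a/2) + A'_s f_y (d − d') = 519.6 × (27.7 − 5.137) + 112.8 × (27.7 − 2.1) = 11723.7 + 2887.7 = 14611.4 kip·in = 14611.4/12 = 1217.62 kip·ft.

M_n ≈ 1220 kip·ft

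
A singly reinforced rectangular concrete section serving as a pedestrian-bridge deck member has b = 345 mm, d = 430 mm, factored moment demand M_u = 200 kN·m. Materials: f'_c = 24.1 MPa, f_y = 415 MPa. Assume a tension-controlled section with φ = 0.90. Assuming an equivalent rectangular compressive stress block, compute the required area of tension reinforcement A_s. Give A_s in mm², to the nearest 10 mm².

M_n = M_u/φ = 200/0.90 = 222.222 kN·m.
With M_n = 0.85 f'_c a b (d − a/2), solve the quadratic for a:
a = d − √(d² − 2M_n/(0.85 f'_c b)) = 430 − √(430² − 2 × 222.222×10⁶/(0.85 × 24.1 × 345)) = 80.70 mm.
A_s = 0.85 f'_c a b / f_y = 0.85 × 24.1 × 80.70 × 345 / 415 = 1374.3 mm².

A_s ≈ 1370 mm²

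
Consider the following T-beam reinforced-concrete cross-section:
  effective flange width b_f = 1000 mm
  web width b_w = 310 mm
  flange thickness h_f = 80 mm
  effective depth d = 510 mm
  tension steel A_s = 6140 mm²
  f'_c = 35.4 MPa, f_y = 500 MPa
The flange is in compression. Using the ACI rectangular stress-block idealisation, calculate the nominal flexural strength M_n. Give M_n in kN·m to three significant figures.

Tension: T = A_s f_y = 6140 × 500 = 3070000 N.
Try a within the flange: a = T/(0.85 f'_c b_f) = 3070000/(0.85 × 35.4 × 1000) = 102.03 mm.
a = 102.03 > h_f = 80 mm: the block extends into the web. Split into flange-overhang and web parts.
C_f = 0.85 f'_c (b_f − b_w) h_f = 0.85 × 35.4 × (1000 − 310) × 80 = 1660968 N.
Remaining web compression depth: a_w = (T − C_f)/(0.85 f'_c b_w) = (3070000 − 1660968)/(0.85 × 35.4 × 310) = 151.06 mm.
M_n = C_f(d − h_f/2) + (T − C_f)(d − a_w/2) = 1660968 × (510 − 40) + 1409032 × (510 − 75.53) = 780.65 + 612.18 = 1392.83 × 10⁶ N·mm.
M_n = 1392.83 kN·m.

M_n ≈ 1390 kN·m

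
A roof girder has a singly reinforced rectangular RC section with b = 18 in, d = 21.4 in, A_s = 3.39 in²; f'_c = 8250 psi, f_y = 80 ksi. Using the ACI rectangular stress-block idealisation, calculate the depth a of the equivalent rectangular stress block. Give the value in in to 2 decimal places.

a ≈ 2.15 in

T = A_s f_y = 3.39 × 80 = 271.2 kips.
a = T/(0.85 f'_c b) = 271.2/(0.85 × 8.25 × 18) = 2.15 in.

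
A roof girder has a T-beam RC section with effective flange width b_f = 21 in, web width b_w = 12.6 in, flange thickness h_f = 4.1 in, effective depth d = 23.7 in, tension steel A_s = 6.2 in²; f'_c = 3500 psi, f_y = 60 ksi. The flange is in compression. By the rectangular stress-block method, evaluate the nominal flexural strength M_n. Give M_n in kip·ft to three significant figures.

M_n ≈ 636 kip·ft

Tension: T = A_s f_y = 6.2 × 60 = 372 kips.
Try a within the flange: a = T/(0.85 f'_c b_f) = 372/(0.85 × 3.5 × 21) = 5.954 in.
a = 5.954 > h_f = 4.1 in: the block extends into the web. Split into flange-overhang and web parts.
C_f = 0.85 f'_c (b_f − b_w) h_f = 0.85 × 3.5 × (21 − 12.6) × 4.1 = 102.5 kips.
Remaining web compression depth: a_w = (T − C_f)/(0.85 f'_c b_w) = (372 − 102.5)/(0.85 × 3.5 × 12.6) = 7.190 in.
M_n = C_f(d − h_f/2) + (T − C_f)(d − a_w/2) = 102.5 × (23.7 − 2.05) + 269.5 × (23.7 − 3.595) = 2219.1 + 5418.3 = 7637.4 kip·in.
M_n = 7637.4/12 = 636.45 kip·ft.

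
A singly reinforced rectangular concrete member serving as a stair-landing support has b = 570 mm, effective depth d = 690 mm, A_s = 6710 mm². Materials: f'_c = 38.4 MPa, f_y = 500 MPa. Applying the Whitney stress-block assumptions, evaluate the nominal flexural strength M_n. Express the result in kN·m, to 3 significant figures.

M_n ≈ 2010 kN·m

T = A_s f_y = 6710 × 500 = 3355000 N = 3355 kN.
From C = T: a = T/(0.85 f'_c b) = 3355000/(0.85 × 38.4 × 570) = 180.33 mm.
M_n = T(d − a/2) = 3355 kN × (690 − 90.165) mm = 2012.45 kN·m.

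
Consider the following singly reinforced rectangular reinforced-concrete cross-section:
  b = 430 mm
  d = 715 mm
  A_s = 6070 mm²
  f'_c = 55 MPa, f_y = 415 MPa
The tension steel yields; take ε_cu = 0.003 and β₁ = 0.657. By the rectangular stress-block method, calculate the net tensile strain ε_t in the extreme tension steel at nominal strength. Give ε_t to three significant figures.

ε_t ≈ 0.00825

a = A_s f_y/(0.85 f'_c b) = 125.31 mm.
β₁ = 0.657, so c = a/β₁ = 125.31/0.657 = 190.73 mm.
From the linear strain diagram with ε_cu = 0.003: ε_t = 0.003 (d − c)/c = 0.003 × (715 − 190.73)/190.73 = 0.00825.
Since ε_t ≥ 0.005, the section is tension-controlled.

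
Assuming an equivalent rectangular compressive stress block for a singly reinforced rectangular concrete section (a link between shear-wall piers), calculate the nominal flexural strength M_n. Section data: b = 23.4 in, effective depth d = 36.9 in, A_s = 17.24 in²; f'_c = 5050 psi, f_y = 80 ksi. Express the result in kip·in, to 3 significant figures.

M_n ≈ 41400 kip·in

T = A_s f_y = 17.24 × 80 = 1379.2 kips.
a = T/(0.85 f'_c b) = 1379.2/(0.85 × 5.05 × 23.4) = 13.731 in.
M_n = T(d − a/2) = 1379.2 × (36.9 − 6.8655) = 41423.6 kip·in.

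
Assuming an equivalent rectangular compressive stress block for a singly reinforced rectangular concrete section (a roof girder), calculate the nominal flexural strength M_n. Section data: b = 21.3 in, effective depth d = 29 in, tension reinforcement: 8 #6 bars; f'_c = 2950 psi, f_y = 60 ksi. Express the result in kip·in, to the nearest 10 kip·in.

M_n ≈ 5710 kip·in

A_s = 8 × 0.44 = 3.52 in².
T = A_s f_y = 3.52 × 60 = 211.2 kips.
a = T/(0.85 f'_c b) = 211.2/(0.85 × 2.95 × 21.3) = 3.954 in.
M_n = T(d − a/2) = 211.2 × (29 − 1.977) = 5707.3 kip·in.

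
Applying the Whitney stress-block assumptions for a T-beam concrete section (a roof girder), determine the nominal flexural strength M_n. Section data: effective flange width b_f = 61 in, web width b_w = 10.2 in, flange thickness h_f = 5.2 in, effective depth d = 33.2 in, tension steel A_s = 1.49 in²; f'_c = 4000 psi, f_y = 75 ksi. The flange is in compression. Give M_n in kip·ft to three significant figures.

M_n ≈ 307 kip·ft

Tension: T = A_s f_y = 1.49 × 75 = 111.75 kips.
Try a within the flange: a = T/(0.85 f'_c b_f) = 111.75/(0.85 × 4 × 61) = 0.539 in.
Since a = 0.539 ≤ h_f = 5.2 in, the stress block lies entirely in the flange; analyse as a rectangular beam of width b_f.
M_n = T(d − a/2) = 111.75 × (33.2 − 0.2695) = 3680.0 kip·in.
M_n = 3680.0/12 = 306.67 kip·ft.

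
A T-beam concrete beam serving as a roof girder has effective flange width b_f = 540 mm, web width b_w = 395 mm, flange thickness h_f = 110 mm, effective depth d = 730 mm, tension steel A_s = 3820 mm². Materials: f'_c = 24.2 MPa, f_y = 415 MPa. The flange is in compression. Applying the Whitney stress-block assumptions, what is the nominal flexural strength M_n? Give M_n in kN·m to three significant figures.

Tension: T = A_s f_y = 3820 × 415 = 1585300 N.
Try a within the flange: a = T/(0.85 f'_c b_f) = 1585300/(0.85 × 24.2 × 540) = 142.72 mm.
a = 142.72 > h_f = 110 mm: the block extends into the web. Split into flange-overhang and web parts.
C_f = 0.85 f'_c (b_f − b_w) h_f = 0.85 × 24.2 × (540 − 395) × 110 = 328092 N.
Remaining web compression depth: a_w = (T − C_f)/(0.85 f'_c b_w) = (1585300 − 328092)/(0.85 × 24.2 × 395) = 154.73 mm.
M_n = C_f(d − h_f/2) + (T − C_f)(d − a_w/2) = 328092 × (730 − 55) + 1257208 × (730 − 77.365) = 221.46 + 820.50 = 1041.96 × 10⁶ N·mm.
M_n = 1041.96 kN·m.

M_n ≈ 1040 kN·m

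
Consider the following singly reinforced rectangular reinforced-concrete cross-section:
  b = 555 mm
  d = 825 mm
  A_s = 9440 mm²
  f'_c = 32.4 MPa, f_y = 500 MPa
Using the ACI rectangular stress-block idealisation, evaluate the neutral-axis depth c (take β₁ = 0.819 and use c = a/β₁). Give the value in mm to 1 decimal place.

c ≈ 377.1 mm

T = A_s f_y = 9440 × 500 = 4720000 N = 4720 kN.
Setting C = 0.85 f'_c a b equal to T: a = 4720000/(0.85 × 32.4 × 555) = 308.806 mm.
With β₁ = 0.819, c = a/β₁ = 308.806/0.819 = 377.1 mm.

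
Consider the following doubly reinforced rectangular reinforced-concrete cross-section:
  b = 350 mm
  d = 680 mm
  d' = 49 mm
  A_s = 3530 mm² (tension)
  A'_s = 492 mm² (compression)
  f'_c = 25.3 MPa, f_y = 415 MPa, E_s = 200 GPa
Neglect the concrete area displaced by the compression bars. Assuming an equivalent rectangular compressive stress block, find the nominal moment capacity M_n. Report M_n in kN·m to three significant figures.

M_n ≈ 881 kN·m

Assume both tension and compression steel yield.
Net tension couple steel: A_s − A'_s = 3038 mm².
a = (A_s − A'_s) f_y / (0.85 f'_c b) = 1260770/(0.85 × 25.3 × 350) = 167.51 mm.
c = a/β₁ = 167.51/0.85 = 197.07 mm; ε'_s = 0.003(c − d')/c = 0.0023 ≥ f_y/E_s = 0.0021, so compression steel does yield.
M_n = (A_s − A'_s) f_y (d − a/2) + A'_s f_y (d − d') = [1260770 × (680 − 83.755) + 204180 × (680 − 49)] × 10⁻⁶ = 751.73 + 128.84 = 880.57 kN·m.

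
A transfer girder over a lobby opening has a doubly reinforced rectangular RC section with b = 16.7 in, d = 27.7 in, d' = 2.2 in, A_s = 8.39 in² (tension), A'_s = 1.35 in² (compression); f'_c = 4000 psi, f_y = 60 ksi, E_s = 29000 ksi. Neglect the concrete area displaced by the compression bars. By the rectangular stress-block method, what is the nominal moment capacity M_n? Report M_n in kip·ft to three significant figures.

M_n ≈ 1020 kip·ft

Assume both steels yield.
a = (A_s − A'_s) f_y/(0.85 f'_c b) = (8.39 − 1.35) × 60/(0.85 × 4 × 16.7) = 7.439 in.
c = a/β₁ = 7.439/0.85 = 8.752 in; ε'_s = 0.003(c − d')/c = 0.0022 ≥ ε_y = 0.0021, so the compression steel yields.
M_n = (A_s − A'_s) f_y (d − a/2) + A'_s f_y (d − d') = 422.4 × (27.7 − 3.7195) + 81 × (27.7 − 2.2) = 10129.4 + 2065.5 = 12194.9 kip·in = 12194.9/12 = 1016.24 kip·ft.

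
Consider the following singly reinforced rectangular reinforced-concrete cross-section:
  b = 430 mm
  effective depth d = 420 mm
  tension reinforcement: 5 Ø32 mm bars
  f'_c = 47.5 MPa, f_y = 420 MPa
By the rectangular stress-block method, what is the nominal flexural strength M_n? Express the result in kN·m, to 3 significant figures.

M_n ≈ 627 kN·m

A_s = 5 × 804 = 4020 mm².
T = A_s f_y = 4020 × 420 = 1688400 N = 1688.4 kN.
From C = T: a = T/(0.85 f'_c b) = 1688400/(0.85 × 47.5 × 430) = 97.25 mm.
M_n = T(d − a/2) = 1688.4 kN × (420 − 48.625) mm = 627.03 kN·m.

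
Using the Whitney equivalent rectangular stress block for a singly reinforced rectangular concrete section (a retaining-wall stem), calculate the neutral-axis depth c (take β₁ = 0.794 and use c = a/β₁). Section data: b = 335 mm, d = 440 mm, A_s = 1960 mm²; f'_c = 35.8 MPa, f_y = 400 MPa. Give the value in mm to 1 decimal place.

T = A_s f_y = 1960 × 400 = 784000 N = 784 kN.
Setting C = 0.85 f'_c a b equal to T: a = 784000/(0.85 × 35.8 × 335) = 76.908 mm.
With β₁ = 0.794, c = a/β₁ = 76.908/0.794 = 96.9 mm.

c ≈ 96.9 mm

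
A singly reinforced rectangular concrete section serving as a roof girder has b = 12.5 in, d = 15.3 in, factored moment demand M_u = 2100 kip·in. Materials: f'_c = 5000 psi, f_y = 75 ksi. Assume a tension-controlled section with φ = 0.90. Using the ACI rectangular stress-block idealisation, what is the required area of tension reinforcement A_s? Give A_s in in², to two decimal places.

M_n = M_u/φ = 2100/0.90 = 2333.33 kip·in.
From M_n = 0.85 f'_c a b (d − a/2):
a = d − √(d² − 2M_n/(0.85 f'_c b)) = 15.3 − √(15.3² − 2 × 2333.33/(0.85 × 5 × 12.5)) = 3.207 in.
A_s = 0.85 f'_c a b / f_y = 0.85 × 5 × 3.207 × 12.5 / 75 = 2.272 in².

A_s ≈ 2.27 in²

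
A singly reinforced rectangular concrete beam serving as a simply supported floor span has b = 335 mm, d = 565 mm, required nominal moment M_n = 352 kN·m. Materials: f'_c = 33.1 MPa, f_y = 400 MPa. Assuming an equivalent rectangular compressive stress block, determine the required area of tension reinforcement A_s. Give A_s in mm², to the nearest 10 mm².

With M_n = 0.85 f'_c a b (d − a/2), solve the quadratic for a:
a = d − √(d² − 2M_n/(0.85 f'_c b)) = 565 − √(565² − 2 × 352×10⁶/(0.85 × 33.1 × 335)) = 70.50 mm.
A_s = 0.85 f'_c a b / f_y = 0.85 × 33.1 × 70.50 × 335 / 400 = 1661.2 mm².

A_s ≈ 1660 mm²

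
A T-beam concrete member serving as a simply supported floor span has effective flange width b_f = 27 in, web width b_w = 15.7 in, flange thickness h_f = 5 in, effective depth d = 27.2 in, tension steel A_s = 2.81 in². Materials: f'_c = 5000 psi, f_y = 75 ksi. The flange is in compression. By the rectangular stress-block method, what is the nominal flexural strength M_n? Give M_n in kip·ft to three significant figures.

M_n ≈ 462 kip·ft

Tension: T = A_s f_y = 2.81 × 75 = 210.75 kips.
Try a within the flange: a = T/(0.85 f'_c b_f) = 210.75/(0.85 × 5 × 27) = 1.837 in.
Since a = 1.837 ≤ h_f = 5 in, the stress block lies entirely in the flange; analyse as a rectangular beam of width b_f.
M_n = T(d − a/2) = 210.75 × (27.2 − 0.9185) = 5538.8 kip·in.
M_n = 5538.8/12 = 461.57 kip·ft.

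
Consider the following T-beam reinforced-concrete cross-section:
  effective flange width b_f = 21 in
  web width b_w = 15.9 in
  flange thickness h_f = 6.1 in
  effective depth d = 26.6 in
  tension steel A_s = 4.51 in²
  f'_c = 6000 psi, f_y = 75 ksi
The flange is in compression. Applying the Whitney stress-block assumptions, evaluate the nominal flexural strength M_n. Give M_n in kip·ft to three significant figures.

M_n ≈ 705 kip·ft

Tension: T = A_s f_y = 4.51 × 75 = 338.25 kips.
Try a within the flange: a = T/(0.85 f'_c b_f) = 338.25/(0.85 × 6 × 21) = 3.158 in.
Since a = 3.158 ≤ h_f = 6.1 in, the stress block lies entirely in the flange; analyse as a rectangular beam of width b_f.
M_n = T(d − a/2) = 338.25 × (26.6 − 1.579) = 8463.4 kip·in.
M_n = 8463.4/12 = 705.28 kip·ft.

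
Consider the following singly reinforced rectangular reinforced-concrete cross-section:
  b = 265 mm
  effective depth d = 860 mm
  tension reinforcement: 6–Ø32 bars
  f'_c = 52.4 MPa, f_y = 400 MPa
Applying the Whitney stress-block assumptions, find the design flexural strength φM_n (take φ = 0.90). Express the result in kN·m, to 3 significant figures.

φM_n ≈ 1350 kN·m

A_s = 6 × 804 = 4824 mm².
T = A_s f_y = 4824 × 400 = 1929600 N = 1929.6 kN.
From C = T: a = T/(0.85 f'_c b) = 1929600/(0.85 × 52.4 × 265) = 163.48 mm.
M_n = T(d − a/2) = 1929.6 kN × (860 − 81.74) mm = 1501.73 kN·m.
φM_n = 0.90 × 1501.73 = 1351.56 kN·m.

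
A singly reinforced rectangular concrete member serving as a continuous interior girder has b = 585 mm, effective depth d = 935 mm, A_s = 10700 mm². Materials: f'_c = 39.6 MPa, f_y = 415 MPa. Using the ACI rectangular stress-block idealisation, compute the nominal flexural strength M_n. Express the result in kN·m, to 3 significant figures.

M_n ≈ 3650 kN·m

T = A_s f_y = 10700 × 415 = 4440500 N = 4440.5 kN.
From C = T: a = T/(0.85 f'_c b) = 4440500/(0.85 × 39.6 × 585) = 225.51 mm.
M_n = T(d − a/2) = 4440.5 kN × (935 − 112.755) mm = 3651.18 kN·m.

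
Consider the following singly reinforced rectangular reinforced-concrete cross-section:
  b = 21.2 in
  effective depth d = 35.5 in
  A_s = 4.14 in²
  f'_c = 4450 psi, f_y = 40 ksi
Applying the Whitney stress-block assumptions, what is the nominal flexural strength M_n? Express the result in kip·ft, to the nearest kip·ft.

M_n ≈ 476 kip·ft

T = A_s f_y = 4.14 × 40 = 165.6 kips.
a = T/(0.85 f'_c b) = 165.6/(0.85 × 4.45 × 21.2) = 2.065 in.
M_n = T(d − a/2) = 165.6 × (35.5 − 1.0325) = 5707.8 kip·in = 5707.8/12 = 475.65 kip·ft.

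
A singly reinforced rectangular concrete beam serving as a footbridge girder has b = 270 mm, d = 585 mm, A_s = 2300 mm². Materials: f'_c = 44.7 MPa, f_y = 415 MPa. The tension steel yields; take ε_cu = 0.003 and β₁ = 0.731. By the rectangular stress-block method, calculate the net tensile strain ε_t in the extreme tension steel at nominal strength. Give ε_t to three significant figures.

a = A_s f_y/(0.85 f'_c b) = 93.04 mm.
β₁ = 0.731, so c = a/β₁ = 93.04/0.731 = 127.28 mm.
From the linear strain diagram with ε_cu = 0.003: ε_t = 0.003 (d − c)/c = 0.003 × (585 − 127.28)/127.28 = 0.0108.
Since ε_t ≥ 0.005, the section is tension-controlled.

ε_t ≈ 0.0108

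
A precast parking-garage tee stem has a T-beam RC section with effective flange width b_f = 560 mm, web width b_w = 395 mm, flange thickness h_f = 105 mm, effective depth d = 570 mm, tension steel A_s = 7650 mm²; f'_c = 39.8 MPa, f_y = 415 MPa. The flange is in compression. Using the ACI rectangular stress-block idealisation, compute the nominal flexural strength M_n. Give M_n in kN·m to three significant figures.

Tension: T = A_s f_y = 7650 × 415 = 3174750 N.
Try a within the flange: a = T/(0.85 f'_c b_f) = 3174750/(0.85 × 39.8 × 560) = 167.58 mm.
a = 167.58 > h_f = 105 mm: the block extends into the web. Split into flange-overhang and web parts.
C_f = 0.85 f'_c (b_f − b_w) h_f = 0.85 × 39.8 × (560 − 395) × 105 = 586105 N.
Remaining web compression depth: a_w = (T − C_f)/(0.85 f'_c b_w) = (3174750 − 586105)/(0.85 × 39.8 × 395) = 193.72 mm.
M_n = C_f(d − h_f/2) + (T − C_f)(d − a_w/2) = 586105 × (570 − 52.5) + 2588645 × (570 − 96.86) = 303.31 + 1224.79 = 1528.10 × 10⁶ N·mm.
M_n = 1528.10 kN·m.

M_n ≈ 1530 kN·m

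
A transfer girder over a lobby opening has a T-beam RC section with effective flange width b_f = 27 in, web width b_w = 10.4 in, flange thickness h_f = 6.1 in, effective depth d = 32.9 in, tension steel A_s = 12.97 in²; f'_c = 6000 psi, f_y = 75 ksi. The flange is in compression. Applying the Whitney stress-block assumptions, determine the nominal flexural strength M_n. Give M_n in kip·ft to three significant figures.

Tension: T = A_s f_y = 12.97 × 75 = 972.75 kips.
Try a within the flange: a = T/(0.85 f'_c b_f) = 972.75/(0.85 × 6 × 27) = 7.064 in.
a = 7.064 > h_f = 6.1 in: the block extends into the web. Split into flange-overhang and web parts.
C_f = 0.85 f'_c (b_f − b_w) h_f = 0.85 × 6 × (27 − 10.4) × 6.1 = 516.4 kips.
Remaining web compression depth: a_w = (T − C_f)/(0.85 f'_c b_w) = (972.75 − 516.4)/(0.85 × 6 × 10.4) = 8.604 in.
M_n = C_f(d − h_f/2) + (T − C_f)(d − a_w/2) = 516.4 × (32.9 − 3.05) + 456.35 × (32.9 − 4.302) = 15414.5 + 13050.7 = 28465.2 kip·in.
M_n = 28465.2/12 = 2372.10 kip·ft.

M_n ≈ 2370 kip·ft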